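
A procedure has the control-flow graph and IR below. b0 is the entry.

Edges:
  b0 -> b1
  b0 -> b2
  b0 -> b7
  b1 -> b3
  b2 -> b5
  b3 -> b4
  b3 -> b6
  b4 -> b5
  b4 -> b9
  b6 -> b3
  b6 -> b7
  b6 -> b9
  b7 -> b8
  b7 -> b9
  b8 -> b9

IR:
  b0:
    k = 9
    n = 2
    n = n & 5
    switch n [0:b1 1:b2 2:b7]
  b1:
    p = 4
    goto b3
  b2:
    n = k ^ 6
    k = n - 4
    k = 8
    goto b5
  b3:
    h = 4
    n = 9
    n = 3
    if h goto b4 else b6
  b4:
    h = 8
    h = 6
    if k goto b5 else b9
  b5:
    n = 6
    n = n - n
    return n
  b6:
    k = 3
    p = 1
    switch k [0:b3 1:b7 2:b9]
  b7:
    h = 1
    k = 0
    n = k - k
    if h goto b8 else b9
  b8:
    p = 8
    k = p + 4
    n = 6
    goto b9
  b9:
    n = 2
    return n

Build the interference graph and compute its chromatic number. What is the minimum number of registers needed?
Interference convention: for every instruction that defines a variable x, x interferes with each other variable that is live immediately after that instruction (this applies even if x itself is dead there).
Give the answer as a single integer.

Answer: 3

Working:
Per-block:
  b0: def={k,n} ue=∅
  b1: def={p} ue=∅
  b2: def={k,n} ue={k}
  b3: def={h,n} ue=∅
  b4: def={h} ue={k}
  b5: def={n} ue=∅
  b6: def={k,p} ue=∅
  b7: def={h,k,n} ue=∅
  b8: def={k,n,p} ue=∅
  b9: def={n} ue=∅

Liveness:
  live b0: ∅→{k}
  live b1: {k}→{k}
  live b2: {k}→∅
  live b3: {k}→{k}
  live b4: {k}→∅
  live b5: ∅→∅
  live b6: ∅→{k}
  live b7: ∅→∅
  live b8: ∅→∅
  live b9: ∅→∅

Interfere edges:
  h: {k,n}
  k: {h,n,p}
  n: {h,k}
  p: {k}

Chromatic number:
  {h,k,n} pairwise interfere (3-clique) ⇒ χ ≥ 3
  assign h→R1 k→R0 n→R2 p→R1 — no edge inside a register ⇒ χ ≤ 3
  χ = 3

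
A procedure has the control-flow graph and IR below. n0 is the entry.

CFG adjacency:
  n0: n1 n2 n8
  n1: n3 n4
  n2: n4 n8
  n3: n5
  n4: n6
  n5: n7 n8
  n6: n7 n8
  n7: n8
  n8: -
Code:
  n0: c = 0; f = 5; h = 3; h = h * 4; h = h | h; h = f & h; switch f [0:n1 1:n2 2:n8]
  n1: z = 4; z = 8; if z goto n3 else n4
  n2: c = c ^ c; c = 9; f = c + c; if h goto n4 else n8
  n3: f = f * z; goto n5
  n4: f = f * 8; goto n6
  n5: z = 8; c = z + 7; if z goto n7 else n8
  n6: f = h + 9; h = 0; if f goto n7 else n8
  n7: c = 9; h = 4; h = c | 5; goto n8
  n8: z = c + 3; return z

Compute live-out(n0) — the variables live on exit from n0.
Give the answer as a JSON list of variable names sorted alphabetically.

Block summaries:
  n0: {c,f,h} / ∅
  n1: {z} / ∅
  n2: {c,f} / {c,h}
  n3: {f} / {f,z}
  n4: {f} / {f}
  n5: {c,z} / ∅
  n6: {f,h} / {h}
  n7: {c,h} / ∅
  n8: {z} / {c}

Liveness:
  n0 li=∅ lo={c,f,h}
  n1 li={c,f,h} lo={c,f,h,z}
  n2 li={c,h} lo={c,f,h}
  n3 li={f,z} lo=∅
  n4 li={c,f,h} lo={c,h}
  n5 li=∅ lo={c}
  n6 li={c,h} lo={c}
  n7 li=∅ lo={c}
  n8 li={c} lo=∅

live-out(n0) = ["c", "f", "h"]

Answer: ["c", "f", "h"]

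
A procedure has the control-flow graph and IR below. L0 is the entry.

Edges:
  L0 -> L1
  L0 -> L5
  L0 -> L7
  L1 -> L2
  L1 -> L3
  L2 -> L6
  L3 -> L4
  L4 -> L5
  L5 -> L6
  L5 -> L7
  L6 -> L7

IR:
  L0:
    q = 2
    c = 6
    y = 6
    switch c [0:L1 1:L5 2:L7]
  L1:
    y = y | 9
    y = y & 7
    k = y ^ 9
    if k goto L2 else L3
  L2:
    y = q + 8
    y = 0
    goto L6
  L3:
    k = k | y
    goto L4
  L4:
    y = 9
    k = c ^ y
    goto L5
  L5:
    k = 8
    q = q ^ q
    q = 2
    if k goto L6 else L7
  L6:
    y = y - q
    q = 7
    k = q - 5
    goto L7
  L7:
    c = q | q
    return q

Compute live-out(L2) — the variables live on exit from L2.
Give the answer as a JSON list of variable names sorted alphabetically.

Block summaries:
  L0 def {c,q,y} use ∅
  L1 def {k,y} use {y}
  L2 def {y} use {q}
  L3 def {k} use {k,y}
  L4 def {k,y} use {c}
  L5 def {k,q} use {q}
  L6 def {k,q,y} use {q,y}
  L7 def {c} use {q}

Backward fixpoint:
  L0: in=∅ out={c,q,y}
  L1: in={c,q,y} out={c,k,q,y}
  L2: in={q} out={q,y}
  L3: in={c,k,q,y} out={c,q}
  L4: in={c,q} out={q,y}
  L5: in={q,y} out={q,y}
  L6: in={q,y} out={q}
  L7: in={q} out=∅

live-out(L2) = ["q", "y"]

Answer: ["q", "y"]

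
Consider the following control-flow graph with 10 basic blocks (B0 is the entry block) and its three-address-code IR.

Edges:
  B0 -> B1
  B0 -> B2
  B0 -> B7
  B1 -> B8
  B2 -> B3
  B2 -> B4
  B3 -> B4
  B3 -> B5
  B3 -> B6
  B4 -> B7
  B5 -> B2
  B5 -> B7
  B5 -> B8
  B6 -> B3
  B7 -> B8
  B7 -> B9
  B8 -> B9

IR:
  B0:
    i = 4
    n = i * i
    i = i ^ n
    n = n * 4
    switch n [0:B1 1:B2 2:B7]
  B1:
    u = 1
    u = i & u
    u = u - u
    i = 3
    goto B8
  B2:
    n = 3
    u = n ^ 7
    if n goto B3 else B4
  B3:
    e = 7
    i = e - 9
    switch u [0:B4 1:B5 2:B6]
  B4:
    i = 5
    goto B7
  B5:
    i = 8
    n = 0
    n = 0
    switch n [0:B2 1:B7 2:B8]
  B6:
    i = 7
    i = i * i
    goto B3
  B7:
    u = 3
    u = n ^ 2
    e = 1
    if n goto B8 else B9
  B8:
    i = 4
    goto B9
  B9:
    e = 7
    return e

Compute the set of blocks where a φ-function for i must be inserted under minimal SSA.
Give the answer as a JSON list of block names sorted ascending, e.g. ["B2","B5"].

idom tree: B1←B0 B2←B0 B3←B2 B4←B2 B5←B3 B6←B3 B7←B0 B8←B0 B9←B0
Dom∩ at merges:
  B2: preds {B0,B5}: {B0} ∩ {B0,B2,B3,B5} = {B0}; idom=B0
  B3: preds {B2,B6}: {B0,B2} ∩ {B0,B2,B3,B6} = {B0,B2}; idom=B2
  B4: preds {B2,B3}: {B0,B2} ∩ {B0,B2,B3} = {B0,B2}; idom=B2
  B7: preds {B0,B4,B5}: {B0} ∩ {B0,B2,B4} ∩ {B0,B2,B3,B5} = {B0}; idom=B0
  B8: preds {B1,B5,B7}: {B0,B1} ∩ {B0,B2,B3,B5} ∩ {B0,B7} = {B0}; idom=B0
  B9: preds {B7,B8}: {B0,B7} ∩ {B0,B8} = {B0}; idom=B0

DF walk-up:
  B2←B0: walk · to B0
  B2←B5: walk B5→B3→B2 to B0
  B3←B2: walk · to B2
  B3←B6: walk B6→B3 to B2
  B4←B2: walk · to B2
  B4←B3: walk B3 to B2
  B7←B0: walk · to B0
  B7←B4: walk B4→B2 to B0
  B7←B5: walk B5→B3→B2 to B0
  B8←B1: walk B1 to B0
  B8←B5: walk B5→B3→B2 to B0
  B8←B7: walk B7 to B0
  B9←B7: walk B7 to B0
  B9←B8: walk B8 to B0
  B0 → ∅
  B1 → {B8}
  B2 → {B2,B7,B8}
  B3 → {B2,B3,B4,B7,B8}
  B4 → {B7}
  B5 → {B2,B7,B8}
  B6 → {B3}
  B7 → {B8,B9}
  B8 → {B9}
  B9 → ∅

φ for i: defs {B0,B1,B3,B4,B5,B6,B8}
  DF⁺ = {B2,B3,B4,B7,B8,B9}

Answer: ["B2", "B3", "B4", "B7", "B8", "B9"]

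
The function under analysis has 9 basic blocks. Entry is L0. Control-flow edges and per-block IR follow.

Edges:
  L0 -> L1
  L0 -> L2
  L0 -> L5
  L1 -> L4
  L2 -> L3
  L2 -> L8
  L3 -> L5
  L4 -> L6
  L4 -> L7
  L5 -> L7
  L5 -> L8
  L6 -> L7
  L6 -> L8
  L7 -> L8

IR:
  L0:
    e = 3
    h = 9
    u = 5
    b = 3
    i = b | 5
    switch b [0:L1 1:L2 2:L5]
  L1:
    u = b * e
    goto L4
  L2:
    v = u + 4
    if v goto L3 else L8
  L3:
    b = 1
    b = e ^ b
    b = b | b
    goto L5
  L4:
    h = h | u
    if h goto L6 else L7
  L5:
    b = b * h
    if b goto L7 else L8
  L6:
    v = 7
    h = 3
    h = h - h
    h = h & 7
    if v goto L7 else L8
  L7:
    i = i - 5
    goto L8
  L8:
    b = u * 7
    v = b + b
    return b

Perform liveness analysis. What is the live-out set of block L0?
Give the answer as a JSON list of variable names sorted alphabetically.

Answer: ["b", "e", "h", "i", "u"]

Working:
Per-block:
  L0: {b,e,h,i,u} / ∅
  L1: {u} / {b,e}
  L2: {v} / {u}
  L3: {b} / {e}
  L4: {h} / {h,u}
  L5: {b} / {b,h}
  L6: {h,v} / ∅
  L7: {i} / {i}
  L8: {b,v} / {u}

Liveness:
  live L0: ∅→{b,e,h,i,u}
  live L1: {b,e,h,i}→{h,i,u}
  live L2: {e,h,i,u}→{e,h,i,u}
  live L3: {e,h,i,u}→{b,h,i,u}
  live L4: {h,i,u}→{i,u}
  live L5: {b,h,i,u}→{i,u}
  live L6: {i,u}→{i,u}
  live L7: {i,u}→{u}
  live L8: {u}→∅

live-out(L0) = ["b", "e", "h", "i", "u"]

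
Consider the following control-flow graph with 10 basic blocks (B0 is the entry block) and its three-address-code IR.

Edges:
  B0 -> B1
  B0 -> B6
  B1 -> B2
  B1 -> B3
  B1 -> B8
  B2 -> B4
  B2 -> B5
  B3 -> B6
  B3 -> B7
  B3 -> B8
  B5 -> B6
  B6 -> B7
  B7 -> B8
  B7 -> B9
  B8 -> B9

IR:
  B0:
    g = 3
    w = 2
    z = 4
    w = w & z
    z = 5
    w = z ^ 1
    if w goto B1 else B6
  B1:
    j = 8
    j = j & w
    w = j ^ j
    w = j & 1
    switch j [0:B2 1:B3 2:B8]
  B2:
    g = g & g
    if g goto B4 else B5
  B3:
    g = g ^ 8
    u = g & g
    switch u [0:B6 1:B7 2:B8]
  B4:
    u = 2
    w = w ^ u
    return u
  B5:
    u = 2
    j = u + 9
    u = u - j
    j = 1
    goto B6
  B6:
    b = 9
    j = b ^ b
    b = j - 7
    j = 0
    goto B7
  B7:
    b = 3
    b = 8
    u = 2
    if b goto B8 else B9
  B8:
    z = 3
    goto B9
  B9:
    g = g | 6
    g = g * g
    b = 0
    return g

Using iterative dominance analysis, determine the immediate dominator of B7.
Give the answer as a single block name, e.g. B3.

idom tree: B1←B0 B2←B1 B3←B1 B4←B2 B5←B2 B6←B0 B7←B0 B8←B0 B9←B0
Join-block Dom:
  B6: preds {B0,B3,B5}: {B0} ∩ {B0,B1,B3} ∩ {B0,B1,B2,B5} = {B0}; idom=B0
  B7: preds {B3,B6}: {B0,B1,B3} ∩ {B0,B6} = {B0}; idom=B0
  B8: preds {B1,B3,B7}: {B0,B1} ∩ {B0,B1,B3} ∩ {B0,B7} = {B0}; idom=B0
  B9: preds {B7,B8}: {B0,B7} ∩ {B0,B8} = {B0}; idom=B0

idom(B7) = B0

Answer: B0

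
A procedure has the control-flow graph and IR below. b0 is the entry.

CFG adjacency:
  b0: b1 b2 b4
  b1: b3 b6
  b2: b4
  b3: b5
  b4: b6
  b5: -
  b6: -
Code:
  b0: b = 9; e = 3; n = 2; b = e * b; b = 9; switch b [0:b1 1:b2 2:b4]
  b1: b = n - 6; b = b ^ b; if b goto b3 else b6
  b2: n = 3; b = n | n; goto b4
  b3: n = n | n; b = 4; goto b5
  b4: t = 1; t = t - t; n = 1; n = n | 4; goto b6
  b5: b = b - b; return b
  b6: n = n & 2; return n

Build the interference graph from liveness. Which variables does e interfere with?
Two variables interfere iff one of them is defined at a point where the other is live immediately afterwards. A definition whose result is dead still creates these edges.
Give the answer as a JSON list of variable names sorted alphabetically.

Per-block:
  b0: def={b,e,n} ue=∅
  b1: def={b} ue={n}
  b2: def={b,n} ue=∅
  b3: def={b,n} ue={n}
  b4: def={n,t} ue=∅
  b5: def={b} ue={b}
  b6: def={n} ue={n}

Live sets:
  live b0: ∅→{n}
  live b1: {n}→{n}
  live b2: ∅→∅
  live b3: {n}→{b}
  live b4: ∅→{n}
  live b5: {b}→∅
  live b6: {n}→∅

Interference:
  b — {e,n}
  e — {b,n}
  n — {b,e}
  t — ∅

N(e) = ["b", "n"]

Answer: ["b", "n"]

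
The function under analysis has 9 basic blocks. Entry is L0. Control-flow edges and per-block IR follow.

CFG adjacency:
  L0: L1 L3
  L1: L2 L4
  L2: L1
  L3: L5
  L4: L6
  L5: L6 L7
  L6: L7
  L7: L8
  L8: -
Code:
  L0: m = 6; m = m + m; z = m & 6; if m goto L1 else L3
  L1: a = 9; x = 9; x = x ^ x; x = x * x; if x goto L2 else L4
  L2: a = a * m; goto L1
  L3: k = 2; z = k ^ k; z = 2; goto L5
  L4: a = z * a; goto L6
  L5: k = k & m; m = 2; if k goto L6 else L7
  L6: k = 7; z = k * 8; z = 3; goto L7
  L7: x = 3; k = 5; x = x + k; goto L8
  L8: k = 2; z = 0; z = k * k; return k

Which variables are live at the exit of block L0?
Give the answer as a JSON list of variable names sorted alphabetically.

Answer: ["m", "z"]

Analysis:
def/use:
  L0: def={m,z} ue=∅
  L1: def={a,x} ue=∅
  L2: def={a} ue={a,m}
  L3: def={k,z} ue=∅
  L4: def={a} ue={a,z}
  L5: def={k,m} ue={k,m}
  L6: def={k,z} ue=∅
  L7: def={k,x} ue=∅
  L8: def={k,z} ue=∅

Live sets:
  L0: in=∅ out={m,z}
  L1: in={m,z} out={a,m,z}
  L2: in={a,m,z} out={m,z}
  L3: in={m} out={k,m}
  L4: in={a,z} out=∅
  L5: in={k,m} out=∅
  L6: in=∅ out=∅
  L7: in=∅ out=∅
  L8: in=∅ out=∅

live-out(L0) = ["m", "z"]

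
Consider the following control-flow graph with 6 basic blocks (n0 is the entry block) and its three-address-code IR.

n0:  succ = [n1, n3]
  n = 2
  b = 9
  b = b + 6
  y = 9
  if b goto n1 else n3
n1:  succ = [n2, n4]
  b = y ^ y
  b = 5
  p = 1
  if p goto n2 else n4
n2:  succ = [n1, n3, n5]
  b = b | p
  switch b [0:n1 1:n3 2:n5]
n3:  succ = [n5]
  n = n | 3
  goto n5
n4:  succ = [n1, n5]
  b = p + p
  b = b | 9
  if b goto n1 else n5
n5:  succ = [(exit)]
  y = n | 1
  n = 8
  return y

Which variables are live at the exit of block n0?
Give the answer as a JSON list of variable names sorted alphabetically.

Block summaries:
  n0 def {b,n,y} use ∅
  n1 def {b,p} use {y}
  n2 def {b} use {b,p}
  n3 def {n} use {n}
  n4 def {b} use {p}
  n5 def {n,y} use {n}

Liveness:
  n0 li=∅ lo={n,y}
  n1 li={n,y} lo={b,n,p,y}
  n2 li={b,n,p,y} lo={n,y}
  n3 li={n} lo={n}
  n4 li={n,p,y} lo={n,y}
  n5 li={n} lo=∅

live-out(n0) = ["n", "y"]

Answer: ["n", "y"]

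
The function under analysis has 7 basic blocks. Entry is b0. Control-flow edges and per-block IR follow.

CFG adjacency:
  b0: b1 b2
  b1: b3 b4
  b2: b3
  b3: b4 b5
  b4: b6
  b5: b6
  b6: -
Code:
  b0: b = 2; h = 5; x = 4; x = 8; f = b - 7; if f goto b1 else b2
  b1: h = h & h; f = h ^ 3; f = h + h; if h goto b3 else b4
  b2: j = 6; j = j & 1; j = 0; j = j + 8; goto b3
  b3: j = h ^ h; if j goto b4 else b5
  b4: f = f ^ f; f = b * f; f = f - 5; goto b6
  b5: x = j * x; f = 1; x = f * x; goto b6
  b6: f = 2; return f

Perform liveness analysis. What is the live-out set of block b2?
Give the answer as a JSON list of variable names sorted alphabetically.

Answer: ["b", "f", "h", "x"]

Derivation:
Block summaries:
  b0: {b,f,h,x} / ∅
  b1: {f,h} / {h}
  b2: {j} / ∅
  b3: {j} / {h}
  b4: {f} / {b,f}
  b5: {f,x} / {j,x}
  b6: {f} / ∅

Backward fixpoint:
  live b0: ∅→{b,f,h,x}
  live b1: {b,h,x}→{b,f,h,x}
  live b2: {b,f,h,x}→{b,f,h,x}
  live b3: {b,f,h,x}→{b,f,j,x}
  live b4: {b,f}→∅
  live b5: {j,x}→∅
  live b6: ∅→∅

live-out(b2) = ["b", "f", "h", "x"]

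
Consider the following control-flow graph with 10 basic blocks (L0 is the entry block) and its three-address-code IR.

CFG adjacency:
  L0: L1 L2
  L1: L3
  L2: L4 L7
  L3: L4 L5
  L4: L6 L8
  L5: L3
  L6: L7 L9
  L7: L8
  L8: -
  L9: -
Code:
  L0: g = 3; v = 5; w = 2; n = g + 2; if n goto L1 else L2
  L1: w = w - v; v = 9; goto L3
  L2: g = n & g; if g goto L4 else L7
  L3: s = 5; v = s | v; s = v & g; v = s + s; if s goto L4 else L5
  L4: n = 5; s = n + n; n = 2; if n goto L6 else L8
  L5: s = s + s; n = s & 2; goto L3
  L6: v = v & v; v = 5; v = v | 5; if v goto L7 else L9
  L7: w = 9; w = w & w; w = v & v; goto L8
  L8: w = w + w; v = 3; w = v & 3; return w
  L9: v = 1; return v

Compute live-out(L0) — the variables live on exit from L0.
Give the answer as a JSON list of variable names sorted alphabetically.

def/use:
  L0 def {g,n,v,w} use ∅
  L1 def {v,w} use {v,w}
  L2 def {g} use {g,n}
  L3 def {s,v} use {g,v}
  L4 def {n,s} use ∅
  L5 def {n,s} use {s}
  L6 def {v} use {v}
  L7 def {w} use {v}
  L8 def {v,w} use {w}
  L9 def {v} use ∅

Live sets:
  L0 li=∅ lo={g,n,v,w}
  L1 li={g,v,w} lo={g,v,w}
  L2 li={g,n,v,w} lo={v,w}
  L3 li={g,v,w} lo={g,s,v,w}
  L4 li={v,w} lo={v,w}
  L5 li={g,s,v,w} lo={g,v,w}
  L6 li={v} lo={v}
  L7 li={v} lo={w}
  L8 li={w} lo=∅
  L9 li=∅ lo=∅

live-out(L0) = ["g", "n", "v", "w"]

Answer: ["g", "n", "v", "w"]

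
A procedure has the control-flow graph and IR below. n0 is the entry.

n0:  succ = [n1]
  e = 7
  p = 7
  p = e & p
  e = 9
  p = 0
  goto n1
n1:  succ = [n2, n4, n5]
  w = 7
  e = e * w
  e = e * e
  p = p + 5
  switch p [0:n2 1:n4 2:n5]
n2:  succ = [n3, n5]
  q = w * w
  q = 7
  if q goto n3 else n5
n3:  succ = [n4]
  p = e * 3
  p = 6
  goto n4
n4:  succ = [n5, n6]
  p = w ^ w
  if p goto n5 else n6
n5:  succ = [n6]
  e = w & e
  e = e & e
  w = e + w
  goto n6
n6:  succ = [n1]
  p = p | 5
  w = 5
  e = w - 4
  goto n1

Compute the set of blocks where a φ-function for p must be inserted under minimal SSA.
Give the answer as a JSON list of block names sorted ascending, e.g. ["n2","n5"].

Answer: ["n1", "n4", "n5", "n6"]

Working:
idom tree: n1←n0 n2←n1 n3←n2 n4←n1 n5←n1 n6←n1
Dom at joins:
  n1: preds {n0,n6}: {n0} ∩ {n0,n1,n6} = {n0}; idom=n0
  n4: preds {n1,n3}: {n0,n1} ∩ {n0,n1,n2,n3} = {n0,n1}; idom=n1
  n5: preds {n1,n2,n4}: {n0,n1} ∩ {n0,n1,n2} ∩ {n0,n1,n4} = {n0,n1}; idom=n1
  n6: preds {n4,n5}: {n0,n1,n4} ∩ {n0,n1,n5} = {n0,n1}; idom=n1

Frontier:
  n1←n0: walk · to n0
  n1←n6: walk n6→n1 to n0
  n4←n1: walk · to n1
  n4←n3: walk n3→n2 to n1
  n5←n1: walk · to n1
  n5←n2: walk n2 to n1
  n5←n4: walk n4 to n1
  n6←n4: walk n4 to n1
  n6←n5: walk n5 to n1
  n0: DF=∅
  n1: DF={n1}
  n2: DF={n4,n5}
  n3: DF={n4}
  n4: DF={n5,n6}
  n5: DF={n6}
  n6: DF={n1}

φ for p: defs {n0,n1,n3,n4,n6}
  DF⁺ = {n1,n4,n5,n6}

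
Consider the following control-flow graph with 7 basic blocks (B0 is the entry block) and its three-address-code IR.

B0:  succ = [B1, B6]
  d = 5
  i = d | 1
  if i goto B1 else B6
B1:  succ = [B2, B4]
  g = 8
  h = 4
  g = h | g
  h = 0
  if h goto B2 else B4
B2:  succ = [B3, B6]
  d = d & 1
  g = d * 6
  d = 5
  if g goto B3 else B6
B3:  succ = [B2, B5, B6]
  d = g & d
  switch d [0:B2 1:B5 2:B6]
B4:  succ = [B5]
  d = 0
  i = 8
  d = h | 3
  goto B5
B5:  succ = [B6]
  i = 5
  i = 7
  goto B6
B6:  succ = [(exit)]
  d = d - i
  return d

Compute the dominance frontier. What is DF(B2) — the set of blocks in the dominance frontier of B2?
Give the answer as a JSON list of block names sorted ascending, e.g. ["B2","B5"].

Answer: ["B2", "B5", "B6"]

Analysis:
idom tree: B1←B0 B2←B1 B3←B2 B4←B1 B5←B1 B6←B0
Join-block Dom:
  B2: preds {B1,B3}: {B0,B1} ∩ {B0,B1,B2,B3} = {B0,B1}; idom=B1
  B5: preds {B3,B4}: {B0,B1,B2,B3} ∩ {B0,B1,B4} = {B0,B1}; idom=B1
  B6: preds {B0,B2,B3,B5}: {B0} ∩ {B0,B1,B2} ∩ {B0,B1,B2,B3} ∩ {B0,B1,B5} = {B0}; idom=B0

DF walk-up:
  join B2 pred B1: · stop@B1
  join B2 pred B3: B3→B2 stop@B1
  join B5 pred B3: B3→B2 stop@B1
  join B5 pred B4: B4 stop@B1
  join B6 pred B0: · stop@B0
  join B6 pred B2: B2→B1 stop@B0
  join B6 pred B3: B3→B2→B1 stop@B0
  join B6 pred B5: B5→B1 stop@B0
  B0 → ∅
  B1 → {B6}
  B2 → {B2,B5,B6}
  B3 → {B2,B5,B6}
  B4 → {B5}
  B5 → {B6}
  B6 → ∅

DF(B2) = ["B2", "B5", "B6"]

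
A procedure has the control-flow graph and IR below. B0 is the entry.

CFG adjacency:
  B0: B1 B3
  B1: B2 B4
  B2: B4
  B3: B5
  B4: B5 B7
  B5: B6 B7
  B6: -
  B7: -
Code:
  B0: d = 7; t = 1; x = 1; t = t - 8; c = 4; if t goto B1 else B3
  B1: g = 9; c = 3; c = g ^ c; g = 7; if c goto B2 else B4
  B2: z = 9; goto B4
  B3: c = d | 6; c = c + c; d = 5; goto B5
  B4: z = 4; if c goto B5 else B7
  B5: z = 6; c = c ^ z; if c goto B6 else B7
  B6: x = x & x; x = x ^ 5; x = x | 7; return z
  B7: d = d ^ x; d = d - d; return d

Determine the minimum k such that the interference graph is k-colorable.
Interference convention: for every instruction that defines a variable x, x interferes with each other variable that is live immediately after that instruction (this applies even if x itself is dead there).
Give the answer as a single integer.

Answer: 4

Derivation:
Per-block:
  B0: def={c,d,t,x} ue=∅
  B1: def={c,g} ue=∅
  B2: def={z} ue=∅
  B3: def={c,d} ue={d}
  B4: def={z} ue={c}
  B5: def={c,z} ue={c}
  B6: def={x} ue={x,z}
  B7: def={d} ue={d,x}

Liveness:
  B0 li=∅ lo={d,x}
  B1 li={d,x} lo={c,d,x}
  B2 li={c,d,x} lo={c,d,x}
  B3 li={d,x} lo={c,d,x}
  B4 li={c,d,x} lo={c,d,x}
  B5 li={c,d,x} lo={d,x,z}
  B6 li={x,z} lo=∅
  B7 li={d,x} lo=∅

Conflict graph:
  c↔{d,g,t,x,z}
  d↔{c,g,t,x,z}
  g↔{c,d,x}
  t↔{c,d,x}
  x↔{c,d,g,t,z}
  z↔{c,d,x}

Colouring:
  {c,d,g,x} pairwise interfere (4-clique) ⇒ χ ≥ 4
  4-colouring: R0={c}  R1={d}  R2={x}  R3={g,t,z}
  χ = 4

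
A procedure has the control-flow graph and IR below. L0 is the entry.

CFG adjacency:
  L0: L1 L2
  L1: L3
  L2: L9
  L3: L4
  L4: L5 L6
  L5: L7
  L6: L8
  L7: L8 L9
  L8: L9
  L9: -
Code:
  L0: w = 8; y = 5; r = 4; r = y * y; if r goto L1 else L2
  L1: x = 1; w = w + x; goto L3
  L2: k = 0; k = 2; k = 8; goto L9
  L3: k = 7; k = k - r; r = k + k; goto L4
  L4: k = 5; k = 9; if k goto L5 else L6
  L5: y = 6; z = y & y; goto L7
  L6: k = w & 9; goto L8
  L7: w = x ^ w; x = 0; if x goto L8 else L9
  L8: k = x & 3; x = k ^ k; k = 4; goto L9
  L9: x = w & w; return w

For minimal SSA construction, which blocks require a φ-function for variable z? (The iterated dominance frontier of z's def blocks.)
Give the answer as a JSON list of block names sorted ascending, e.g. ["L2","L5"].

Answer: ["L8", "L9"]

Analysis:
idom tree: L1←L0 L2←L0 L3←L1 L4←L3 L5←L4 L6←L4 L7←L5 L8←L4 L9←L0
Dom∩ at merges:
  L8: preds {L6,L7}: {L0,L1,L3,L4,L6} ∩ {L0,L1,L3,L4,L5,L7} = {L0,L1,L3,L4}; idom=L4
  L9: preds {L2,L7,L8}: {L0,L2} ∩ {L0,L1,L3,L4,L5,L7} ∩ {L0,L1,L3,L4,L8} = {L0}; idom=L0

DF walk-up:
  join L8 pred L6: L6 stop@L4
  join L8 pred L7: L7→L5 stop@L4
  join L9 pred L2: L2 stop@L0
  join L9 pred L7: L7→L5→L4→L3→L1 stop@L0
  join L9 pred L8: L8→L4→L3→L1 stop@L0
  DF(L0)=∅
  DF(L1)={L9}
  DF(L2)={L9}
  DF(L3)={L9}
  DF(L4)={L9}
  DF(L5)={L8,L9}
  DF(L6)={L8}
  DF(L7)={L8,L9}
  DF(L8)={L9}
  DF(L9)=∅

φ for z: defs {L5}
  DF⁺ = {L8,L9}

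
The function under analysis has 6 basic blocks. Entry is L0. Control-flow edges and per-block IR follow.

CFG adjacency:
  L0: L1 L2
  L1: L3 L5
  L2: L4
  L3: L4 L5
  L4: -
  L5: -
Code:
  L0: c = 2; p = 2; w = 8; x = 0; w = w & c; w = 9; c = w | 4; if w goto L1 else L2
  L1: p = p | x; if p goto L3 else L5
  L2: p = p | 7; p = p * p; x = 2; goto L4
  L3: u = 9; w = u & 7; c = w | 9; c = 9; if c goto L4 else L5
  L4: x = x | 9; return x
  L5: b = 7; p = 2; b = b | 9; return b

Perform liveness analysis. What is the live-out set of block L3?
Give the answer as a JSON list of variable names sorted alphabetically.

Per-block:
  L0 def {c,p,w,x} use ∅
  L1 def {p} use {p,x}
  L2 def {p,x} use {p}
  L3 def {c,u,w} use ∅
  L4 def {x} use {x}
  L5 def {b,p} use ∅

Backward fixpoint:
  L0: in=∅ out={p,x}
  L1: in={p,x} out={x}
  L2: in={p} out={x}
  L3: in={x} out={x}
  L4: in={x} out=∅
  L5: in=∅ out=∅

live-out(L3) = ["x"]

Answer: ["x"]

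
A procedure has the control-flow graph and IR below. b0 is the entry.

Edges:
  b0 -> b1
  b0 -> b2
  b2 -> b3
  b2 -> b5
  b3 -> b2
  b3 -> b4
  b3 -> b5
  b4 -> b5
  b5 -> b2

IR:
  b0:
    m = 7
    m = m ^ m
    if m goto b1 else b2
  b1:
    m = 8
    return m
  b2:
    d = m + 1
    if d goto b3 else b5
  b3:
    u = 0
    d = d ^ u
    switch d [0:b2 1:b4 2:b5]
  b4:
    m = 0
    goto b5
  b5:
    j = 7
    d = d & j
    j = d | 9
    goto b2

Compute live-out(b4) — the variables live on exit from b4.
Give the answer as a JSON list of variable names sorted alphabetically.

Answer: ["d", "m"]

Analysis:
def/use:
  b0: def={m} ue=∅
  b1: def={m} ue=∅
  b2: def={d} ue={m}
  b3: def={d,u} ue={d}
  b4: def={m} ue=∅
  b5: def={d,j} ue={d}

Backward fixpoint:
  b0 li=∅ lo={m}
  b1 li=∅ lo=∅
  b2 li={m} lo={d,m}
  b3 li={d,m} lo={d,m}
  b4 li={d} lo={d,m}
  b5 li={d,m} lo={m}

live-out(b4) = ["d", "m"]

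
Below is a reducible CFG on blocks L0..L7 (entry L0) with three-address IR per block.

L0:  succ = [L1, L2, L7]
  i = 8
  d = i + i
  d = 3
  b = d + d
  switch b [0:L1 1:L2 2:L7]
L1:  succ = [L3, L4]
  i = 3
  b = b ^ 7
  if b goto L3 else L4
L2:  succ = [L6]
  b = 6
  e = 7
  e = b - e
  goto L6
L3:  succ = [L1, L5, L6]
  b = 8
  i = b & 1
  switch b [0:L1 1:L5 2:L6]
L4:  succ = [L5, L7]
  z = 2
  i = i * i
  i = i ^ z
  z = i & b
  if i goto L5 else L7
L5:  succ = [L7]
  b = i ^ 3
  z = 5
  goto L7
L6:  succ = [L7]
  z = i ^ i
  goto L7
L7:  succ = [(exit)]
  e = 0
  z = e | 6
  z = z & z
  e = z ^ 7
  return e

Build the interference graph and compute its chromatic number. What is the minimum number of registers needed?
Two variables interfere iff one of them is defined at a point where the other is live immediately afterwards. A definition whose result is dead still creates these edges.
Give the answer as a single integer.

Per-block:
  L0: {b,d,i} / ∅
  L1: {b,i} / {b}
  L2: {b,e} / ∅
  L3: {b,i} / ∅
  L4: {i,z} / {b,i}
  L5: {b,z} / {i}
  L6: {z} / {i}
  L7: {e,z} / ∅

Live sets:
  L0 li=∅ lo={b,i}
  L1 li={b} lo={b,i}
  L2 li={i} lo={i}
  L3 li=∅ lo={b,i}
  L4 li={b,i} lo={i}
  L5 li={i} lo=∅
  L6 li={i} lo=∅
  L7 li=∅ lo=∅

Interference:
  b: {e,i,z}
  d: {i}
  e: {b,i}
  i: {b,d,e,z}
  z: {b,i}

Registers:
  clique {b,e,i} ⇒ need ≥ 3
  3-colouring: R0={i}  R1={b,d}  R2={e,z}
  χ = 3

Answer: 3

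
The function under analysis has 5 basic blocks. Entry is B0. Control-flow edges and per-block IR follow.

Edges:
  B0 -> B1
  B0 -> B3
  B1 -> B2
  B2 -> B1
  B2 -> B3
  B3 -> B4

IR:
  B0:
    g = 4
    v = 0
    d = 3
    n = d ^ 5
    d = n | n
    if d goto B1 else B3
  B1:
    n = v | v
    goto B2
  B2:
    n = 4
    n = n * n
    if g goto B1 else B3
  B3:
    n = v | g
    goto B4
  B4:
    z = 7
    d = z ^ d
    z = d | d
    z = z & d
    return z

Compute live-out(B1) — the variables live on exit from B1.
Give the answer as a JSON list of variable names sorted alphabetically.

def/use:
  B0 def {d,g,n,v} use ∅
  B1 def {n} use {v}
  B2 def {n} use {g}
  B3 def {n} use {g,v}
  B4 def {d,z} use {d}

Backward fixpoint:
  B0 li=∅ lo={d,g,v}
  B1 li={d,g,v} lo={d,g,v}
  B2 li={d,g,v} lo={d,g,v}
  B3 li={d,g,v} lo={d}
  B4 li={d} lo=∅

live-out(B1) = ["d", "g", "v"]

Answer: ["d", "g", "v"]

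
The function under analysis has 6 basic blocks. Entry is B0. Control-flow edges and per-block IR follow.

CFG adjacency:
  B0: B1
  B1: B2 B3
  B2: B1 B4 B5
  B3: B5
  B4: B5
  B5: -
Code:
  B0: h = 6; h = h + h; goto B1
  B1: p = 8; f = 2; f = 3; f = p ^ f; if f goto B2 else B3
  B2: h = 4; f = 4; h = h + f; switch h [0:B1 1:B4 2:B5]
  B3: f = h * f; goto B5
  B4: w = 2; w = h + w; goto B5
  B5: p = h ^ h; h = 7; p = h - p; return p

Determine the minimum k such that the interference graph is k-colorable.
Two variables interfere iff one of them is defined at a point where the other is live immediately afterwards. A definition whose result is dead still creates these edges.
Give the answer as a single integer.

Block summaries:
  B0 def {h} use ∅
  B1 def {f,p} use ∅
  B2 def {f,h} use ∅
  B3 def {f} use {f,h}
  B4 def {w} use {h}
  B5 def {h,p} use {h}

Backward fixpoint:
  B0 li=∅ lo={h}
  B1 li={h} lo={f,h}
  B2 li=∅ lo={h}
  B3 li={f,h} lo={h}
  B4 li={h} lo={h}
  B5 li={h} lo=∅

Conflict graph:
  f↔{h,p}
  h↔{f,p,w}
  p↔{f,h}
  w↔{h}

Colouring:
  clique {f,h,p} ⇒ need ≥ 3
  assign f→R1 h→R0 p→R2 w→R1 — no edge inside a register ⇒ χ ≤ 3
  χ = 3

Answer: 3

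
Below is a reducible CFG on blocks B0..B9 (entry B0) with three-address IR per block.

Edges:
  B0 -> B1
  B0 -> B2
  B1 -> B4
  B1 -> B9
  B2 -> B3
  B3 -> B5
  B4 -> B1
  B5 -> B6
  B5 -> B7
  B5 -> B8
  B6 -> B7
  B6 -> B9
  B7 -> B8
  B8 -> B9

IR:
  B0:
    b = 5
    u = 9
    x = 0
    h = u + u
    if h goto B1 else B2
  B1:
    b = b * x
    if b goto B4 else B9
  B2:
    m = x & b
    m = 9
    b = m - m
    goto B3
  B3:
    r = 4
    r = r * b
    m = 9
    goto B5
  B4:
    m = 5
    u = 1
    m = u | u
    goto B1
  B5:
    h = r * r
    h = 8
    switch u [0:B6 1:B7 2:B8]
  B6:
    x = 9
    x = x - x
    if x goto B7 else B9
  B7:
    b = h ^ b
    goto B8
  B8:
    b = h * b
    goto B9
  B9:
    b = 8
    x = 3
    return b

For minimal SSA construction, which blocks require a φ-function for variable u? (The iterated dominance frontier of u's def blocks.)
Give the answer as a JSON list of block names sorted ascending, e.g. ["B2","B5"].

idom tree: B1←B0 B2←B0 B3←B2 B4←B1 B5←B3 B6←B5 B7←B5 B8←B5 B9←B0
Dom∩ at merges:
  B1: preds {B0,B4}: {B0} ∩ {B0,B1,B4} = {B0}; idom=B0
  B7: preds {B5,B6}: {B0,B2,B3,B5} ∩ {B0,B2,B3,B5,B6} = {B0,B2,B3,B5}; idom=B5
  B8: preds {B5,B7}: {B0,B2,B3,B5} ∩ {B0,B2,B3,B5,B7} = {B0,B2,B3,B5}; idom=B5
  B9: preds {B1,B6,B8}: {B0,B1} ∩ {B0,B2,B3,B5,B6} ∩ {B0,B2,B3,B5,B8} = {B0}; idom=B0

DF walk-up:
  join B1 pred B0: · stop@B0
  join B1 pred B4: B4→B1 stop@B0
  join B7 pred B5: · stop@B5
  join B7 pred B6: B6 stop@B5
  join B8 pred B5: · stop@B5
  join B8 pred B7: B7 stop@B5
  join B9 pred B1: B1 stop@B0
  join B9 pred B6: B6→B5→B3→B2 stop@B0
  join B9 pred B8: B8→B5→B3→B2 stop@B0
  B0 → ∅
  B1 → {B1,B9}
  B2 → {B9}
  B3 → {B9}
  B4 → {B1}
  B5 → {B9}
  B6 → {B7,B9}
  B7 → {B8}
  B8 → {B9}
  B9 → ∅

φ for u: defs {B0,B4}
  DF⁺ = {B1,B9}

Answer: ["B1", "B9"]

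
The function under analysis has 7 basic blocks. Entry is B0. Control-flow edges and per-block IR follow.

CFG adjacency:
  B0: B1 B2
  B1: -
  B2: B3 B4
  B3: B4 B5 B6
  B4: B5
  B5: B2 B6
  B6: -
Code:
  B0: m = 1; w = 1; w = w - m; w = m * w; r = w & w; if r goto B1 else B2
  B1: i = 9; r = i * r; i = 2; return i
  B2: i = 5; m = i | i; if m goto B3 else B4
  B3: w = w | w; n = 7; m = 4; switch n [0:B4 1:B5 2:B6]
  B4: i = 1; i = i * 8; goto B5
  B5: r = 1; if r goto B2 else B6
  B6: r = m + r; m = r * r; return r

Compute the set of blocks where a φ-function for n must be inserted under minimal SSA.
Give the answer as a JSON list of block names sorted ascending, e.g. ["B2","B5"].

idom tree: B1←B0 B2←B0 B3←B2 B4←B2 B5←B2 B6←B2
Dom at joins:
  B2: preds {B0,B5}: {B0} ∩ {B0,B2,B5} = {B0}; idom=B0
  B4: preds {B2,B3}: {B0,B2} ∩ {B0,B2,B3} = {B0,B2}; idom=B2
  B5: preds {B3,B4}: {B0,B2,B3} ∩ {B0,B2,B4} = {B0,B2}; idom=B2
  B6: preds {B3,B5}: {B0,B2,B3} ∩ {B0,B2,B5} = {B0,B2}; idom=B2

DF walk-up:
  join B2 pred B0: · stop@B0
  join B2 pred B5: B5→B2 stop@B0
  join B4 pred B2: · stop@B2
  join B4 pred B3: B3 stop@B2
  join B5 pred B3: B3 stop@B2
  join B5 pred B4: B4 stop@B2
  join B6 pred B3: B3 stop@B2
  join B6 pred B5: B5 stop@B2
  B0 → ∅
  B1 → ∅
  B2 → {B2}
  B3 → {B4,B5,B6}
  B4 → {B5}
  B5 → {B2,B6}
  B6 → ∅

φ for n: defs {B3}
  DF⁺ = {B2,B4,B5,B6}

Answer: ["B2", "B4", "B5", "B6"]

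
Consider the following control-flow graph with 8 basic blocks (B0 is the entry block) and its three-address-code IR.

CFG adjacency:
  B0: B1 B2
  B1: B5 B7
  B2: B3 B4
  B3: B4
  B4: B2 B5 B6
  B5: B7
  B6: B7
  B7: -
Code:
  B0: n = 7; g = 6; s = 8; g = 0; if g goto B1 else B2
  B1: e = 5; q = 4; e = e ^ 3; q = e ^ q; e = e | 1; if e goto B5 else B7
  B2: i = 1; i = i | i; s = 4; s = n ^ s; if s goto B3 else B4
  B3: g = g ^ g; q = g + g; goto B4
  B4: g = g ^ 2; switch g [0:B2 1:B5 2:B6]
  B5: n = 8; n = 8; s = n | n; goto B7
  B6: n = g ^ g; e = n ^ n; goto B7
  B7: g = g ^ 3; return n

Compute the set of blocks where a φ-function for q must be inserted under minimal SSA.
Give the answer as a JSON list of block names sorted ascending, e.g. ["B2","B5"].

Answer: ["B2", "B4", "B5", "B7"]

Working:
idom tree: B1←B0 B2←B0 B3←B2 B4←B2 B5←B0 B6←B4 B7←B0
Dom at joins:
  B2: preds {B0,B4}: {B0} ∩ {B0,B2,B4} = {B0}; idom=B0
  B4: preds {B2,B3}: {B0,B2} ∩ {B0,B2,B3} = {B0,B2}; idom=B2
  B5: preds {B1,B4}: {B0,B1} ∩ {B0,B2,B4} = {B0}; idom=B0
  B7: preds {B1,B5,B6}: {B0,B1} ∩ {B0,B5} ∩ {B0,B2,B4,B6} = {B0}; idom=B0

Frontier:
  join B2 pred B0: · stop@B0
  join B2 pred B4: B4→B2 stop@B0
  join B4 pred B2: · stop@B2
  join B4 pred B3: B3 stop@B2
  join B5 pred B1: B1 stop@B0
  join B5 pred B4: B4→B2 stop@B0
  join B7 pred B1: B1 stop@B0
  join B7 pred B5: B5 stop@B0
  join B7 pred B6: B6→B4→B2 stop@B0
  B0 → ∅
  B1 → {B5,B7}
  B2 → {B2,B5,B7}
  B3 → {B4}
  B4 → {B2,B5,B7}
  B5 → {B7}
  B6 → {B7}
  B7 → ∅

φ for q: defs {B1,B3}
  DF⁺ = {B2,B4,B5,B7}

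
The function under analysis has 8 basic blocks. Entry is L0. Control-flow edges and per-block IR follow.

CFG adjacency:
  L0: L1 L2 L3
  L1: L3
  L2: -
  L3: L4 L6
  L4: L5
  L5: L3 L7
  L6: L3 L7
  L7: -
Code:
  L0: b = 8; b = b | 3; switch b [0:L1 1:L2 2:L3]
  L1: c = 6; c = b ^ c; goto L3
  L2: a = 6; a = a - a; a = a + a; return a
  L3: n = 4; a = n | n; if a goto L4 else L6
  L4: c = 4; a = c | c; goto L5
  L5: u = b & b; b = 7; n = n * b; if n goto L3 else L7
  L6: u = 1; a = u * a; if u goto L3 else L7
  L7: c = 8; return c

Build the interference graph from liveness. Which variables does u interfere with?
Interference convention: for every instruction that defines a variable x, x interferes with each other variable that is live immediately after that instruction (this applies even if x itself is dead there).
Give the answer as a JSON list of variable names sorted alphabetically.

Answer: ["a", "b", "n"]

Working:
Per-block:
  L0: {b} / ∅
  L1: {c} / {b}
  L2: {a} / ∅
  L3: {a,n} / ∅
  L4: {a,c} / ∅
  L5: {b,n,u} / {b,n}
  L6: {a,u} / {a}
  L7: {c} / ∅

Live sets:
  live L0: ∅→{b}
  live L1: {b}→{b}
  live L2: ∅→∅
  live L3: {b}→{a,b,n}
  live L4: {b,n}→{b,n}
  live L5: {b,n}→{b}
  live L6: {a,b}→{b}
  live L7: ∅→∅

Interference:
  a↔{b,n,u}
  b↔{a,c,n,u}
  c↔{b,n}
  n↔{a,b,c,u}
  u↔{a,b,n}

N(u) = ["a", "b", "n"]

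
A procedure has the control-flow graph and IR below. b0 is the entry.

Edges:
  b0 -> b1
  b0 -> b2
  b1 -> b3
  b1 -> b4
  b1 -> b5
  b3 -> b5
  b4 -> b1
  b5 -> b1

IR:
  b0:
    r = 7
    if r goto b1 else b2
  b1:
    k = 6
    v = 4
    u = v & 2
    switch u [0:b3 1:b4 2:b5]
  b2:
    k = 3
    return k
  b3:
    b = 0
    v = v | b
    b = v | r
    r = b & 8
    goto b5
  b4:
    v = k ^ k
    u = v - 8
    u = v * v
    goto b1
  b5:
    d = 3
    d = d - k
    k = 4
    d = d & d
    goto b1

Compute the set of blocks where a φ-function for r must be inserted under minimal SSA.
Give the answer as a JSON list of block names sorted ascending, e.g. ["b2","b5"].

Answer: ["b1", "b5"]

Analysis:
idom tree: b1←b0 b2←b0 b3←b1 b4←b1 b5←b1
Dom∩ at merges:
  b1: preds {b0,b4,b5}: {b0} ∩ {b0,b1,b4} ∩ {b0,b1,b5} = {b0}; idom=b0
  b5: preds {b1,b3}: {b0,b1} ∩ {b0,b1,b3} = {b0,b1}; idom=b1

DF derivation:
  b1←b0: walk · to b0
  b1←b4: walk b4→b1 to b0
  b1←b5: walk b5→b1 to b0
  b5←b1: walk · to b1
  b5←b3: walk b3 to b1
  DF(b0)=∅
  DF(b1)={b1}
  DF(b2)=∅
  DF(b3)={b5}
  DF(b4)={b1}
  DF(b5)={b1}

φ for r: defs {b0,b3}
  DF⁺ = {b1,b5}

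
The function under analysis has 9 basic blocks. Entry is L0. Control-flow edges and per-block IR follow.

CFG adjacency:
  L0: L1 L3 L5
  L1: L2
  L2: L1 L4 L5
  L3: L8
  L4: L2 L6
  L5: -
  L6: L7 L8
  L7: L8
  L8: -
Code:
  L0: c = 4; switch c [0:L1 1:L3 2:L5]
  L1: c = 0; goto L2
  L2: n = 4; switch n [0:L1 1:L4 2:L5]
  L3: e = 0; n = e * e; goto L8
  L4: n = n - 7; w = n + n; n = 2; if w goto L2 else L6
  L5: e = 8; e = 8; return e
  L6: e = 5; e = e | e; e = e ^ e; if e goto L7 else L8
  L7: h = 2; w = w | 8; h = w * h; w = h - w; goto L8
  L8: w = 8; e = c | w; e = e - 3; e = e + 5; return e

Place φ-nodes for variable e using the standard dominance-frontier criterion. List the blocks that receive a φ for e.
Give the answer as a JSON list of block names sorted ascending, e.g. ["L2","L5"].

idom tree: L1←L0 L2←L1 L3←L0 L4←L2 L5←L0 L6←L4 L7←L6 L8←L0
Dom at joins:
  L1: preds {L0,L2}: {L0} ∩ {L0,L1,L2} = {L0}; idom=L0
  L2: preds {L1,L4}: {L0,L1} ∩ {L0,L1,L2,L4} = {L0,L1}; idom=L1
  L5: preds {L0,L2}: {L0} ∩ {L0,L1,L2} = {L0}; idom=L0
  L8: preds {L3,L6,L7}: {L0,L3} ∩ {L0,L1,L2,L4,L6} ∩ {L0,L1,L2,L4,L6,L7} = {L0}; idom=L0

DF walk-up:
  L1←L0: walk · to L0
  L1←L2: walk L2→L1 to L0
  L2←L1: walk · to L1
  L2←L4: walk L4→L2 to L1
  L5←L0: walk · to L0
  L5←L2: walk L2→L1 to L0
  L8←L3: walk L3 to L0
  L8←L6: walk L6→L4→L2→L1 to L0
  L8←L7: walk L7→L6→L4→L2→L1 to L0
  DF(L0)=∅
  DF(L1)={L1,L5,L8}
  DF(L2)={L1,L2,L5,L8}
  DF(L3)={L8}
  DF(L4)={L2,L8}
  DF(L5)=∅
  DF(L6)={L8}
  DF(L7)={L8}
  DF(L8)=∅

φ for e: defs {L3,L5,L6,L8}
  DF⁺ = {L8}

Answer: ["L8"]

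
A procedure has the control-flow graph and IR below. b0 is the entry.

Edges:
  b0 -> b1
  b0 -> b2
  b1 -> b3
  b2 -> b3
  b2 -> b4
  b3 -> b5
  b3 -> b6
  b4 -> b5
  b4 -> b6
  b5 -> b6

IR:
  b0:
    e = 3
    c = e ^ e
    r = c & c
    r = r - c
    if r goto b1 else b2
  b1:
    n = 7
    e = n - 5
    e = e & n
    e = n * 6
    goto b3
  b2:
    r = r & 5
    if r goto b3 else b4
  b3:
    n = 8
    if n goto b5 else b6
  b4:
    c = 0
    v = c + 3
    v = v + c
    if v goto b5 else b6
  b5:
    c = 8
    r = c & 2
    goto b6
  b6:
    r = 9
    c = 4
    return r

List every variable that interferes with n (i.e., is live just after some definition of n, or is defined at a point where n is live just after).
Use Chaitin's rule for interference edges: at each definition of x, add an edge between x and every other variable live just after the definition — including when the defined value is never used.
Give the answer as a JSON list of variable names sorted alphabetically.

Answer: ["e"]

Derivation:
Per-block:
  b0: def={c,e,r} ue=∅
  b1: def={e,n} ue=∅
  b2: def={r} ue={r}
  b3: def={n} ue=∅
  b4: def={c,v} ue=∅
  b5: def={c,r} ue=∅
  b6: def={c,r} ue=∅

Liveness:
  live b0: ∅→{r}
  live b1: ∅→∅
  live b2: {r}→∅
  live b3: ∅→∅
  live b4: ∅→∅
  live b5: ∅→∅
  live b6: ∅→∅

Conflict graph:
  c↔{r,v}
  e↔{n}
  n↔{e}
  r↔{c}
  v↔{c}

N(n) = ["e"]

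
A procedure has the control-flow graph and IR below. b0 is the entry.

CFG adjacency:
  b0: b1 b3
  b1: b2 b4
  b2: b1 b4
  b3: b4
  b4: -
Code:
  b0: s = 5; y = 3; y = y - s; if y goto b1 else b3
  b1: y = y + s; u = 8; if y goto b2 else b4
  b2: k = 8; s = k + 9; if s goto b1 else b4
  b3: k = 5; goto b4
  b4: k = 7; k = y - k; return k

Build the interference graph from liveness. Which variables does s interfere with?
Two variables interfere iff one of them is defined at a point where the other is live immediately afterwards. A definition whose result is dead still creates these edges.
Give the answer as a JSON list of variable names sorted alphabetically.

def/use:
  b0 def {s,y} use ∅
  b1 def {u,y} use {s,y}
  b2 def {k,s} use ∅
  b3 def {k} use ∅
  b4 def {k} use {y}

Liveness:
  live b0: ∅→{s,y}
  live b1: {s,y}→{y}
  live b2: {y}→{s,y}
  live b3: {y}→{y}
  live b4: {y}→∅

Conflict graph:
  k: {y}
  s: {y}
  u: {y}
  y: {k,s,u}

N(s) = ["y"]

Answer: ["y"]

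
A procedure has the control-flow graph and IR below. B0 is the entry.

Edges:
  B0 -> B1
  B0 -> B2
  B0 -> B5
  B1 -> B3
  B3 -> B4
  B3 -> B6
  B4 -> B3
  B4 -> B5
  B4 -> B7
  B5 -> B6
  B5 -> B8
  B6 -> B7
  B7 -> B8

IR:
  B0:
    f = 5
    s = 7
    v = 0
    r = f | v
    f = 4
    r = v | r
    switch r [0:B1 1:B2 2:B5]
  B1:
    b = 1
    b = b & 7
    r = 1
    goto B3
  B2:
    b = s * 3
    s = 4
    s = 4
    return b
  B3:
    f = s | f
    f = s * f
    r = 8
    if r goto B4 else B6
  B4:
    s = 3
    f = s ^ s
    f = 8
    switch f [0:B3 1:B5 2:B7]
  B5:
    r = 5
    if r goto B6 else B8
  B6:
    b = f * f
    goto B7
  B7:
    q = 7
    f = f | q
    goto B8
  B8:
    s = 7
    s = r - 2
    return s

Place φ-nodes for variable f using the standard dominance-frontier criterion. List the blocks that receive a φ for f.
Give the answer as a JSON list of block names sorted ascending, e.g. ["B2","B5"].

idom tree: B1←B0 B2←B0 B3←B1 B4←B3 B5←B0 B6←B0 B7←B0 B8←B0
Dom∩ at merges:
  B3: preds {B1,B4}: {B0,B1} ∩ {B0,B1,B3,B4} = {B0,B1}; idom=B1
  B5: preds {B0,B4}: {B0} ∩ {B0,B1,B3,B4} = {B0}; idom=B0
  B6: preds {B3,B5}: {B0,B1,B3} ∩ {B0,B5} = {B0}; idom=B0
  B7: preds {B4,B6}: {B0,B1,B3,B4} ∩ {B0,B6} = {B0}; idom=B0
  B8: preds {B5,B7}: {B0,B5} ∩ {B0,B7} = {B0}; idom=B0

DF derivation:
  join B3 pred B1: · stop@B1
  join B3 pred B4: B4→B3 stop@B1
  join B5 pred B0: · stop@B0
  join B5 pred B4: B4→B3→B1 stop@B0
  join B6 pred B3: B3→B1 stop@B0
  join B6 pred B5: B5 stop@B0
  join B7 pred B4: B4→B3→B1 stop@B0
  join B7 pred B6: B6 stop@B0
  join B8 pred B5: B5 stop@B0
  join B8 pred B7: B7 stop@B0
  B0: DF=∅
  B1: DF={B5,B6,B7}
  B2: DF=∅
  B3: DF={B3,B5,B6,B7}
  B4: DF={B3,B5,B7}
  B5: DF={B6,B8}
  B6: DF={B7}
  B7: DF={B8}
  B8: DF=∅

φ for f: defs {B0,B3,B4,B7}
  DF⁺ = {B3,B5,B6,B7,B8}

Answer: ["B3", "B5", "B6", "B7", "B8"]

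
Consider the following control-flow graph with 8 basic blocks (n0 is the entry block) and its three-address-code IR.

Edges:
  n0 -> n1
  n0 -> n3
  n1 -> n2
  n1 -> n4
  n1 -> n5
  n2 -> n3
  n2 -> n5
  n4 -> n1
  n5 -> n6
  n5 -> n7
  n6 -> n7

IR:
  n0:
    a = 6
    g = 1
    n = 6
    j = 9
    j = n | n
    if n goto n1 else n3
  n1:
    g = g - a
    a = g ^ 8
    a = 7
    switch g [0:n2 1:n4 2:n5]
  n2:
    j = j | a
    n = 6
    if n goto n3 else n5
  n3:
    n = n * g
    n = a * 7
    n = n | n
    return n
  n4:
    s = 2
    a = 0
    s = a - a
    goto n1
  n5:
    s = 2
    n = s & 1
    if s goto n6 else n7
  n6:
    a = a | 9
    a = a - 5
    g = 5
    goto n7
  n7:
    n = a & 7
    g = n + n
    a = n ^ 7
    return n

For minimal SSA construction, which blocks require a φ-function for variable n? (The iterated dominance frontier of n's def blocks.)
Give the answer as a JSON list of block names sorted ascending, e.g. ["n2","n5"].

Answer: ["n3", "n5"]

Working:
idom tree: n1←n0 n2←n1 n3←n0 n4←n1 n5←n1 n6←n5 n7←n5
Join-block Dom:
  n1: preds {n0,n4}: {n0} ∩ {n0,n1,n4} = {n0}; idom=n0
  n3: preds {n0,n2}: {n0} ∩ {n0,n1,n2} = {n0}; idom=n0
  n5: preds {n1,n2}: {n0,n1} ∩ {n0,n1,n2} = {n0,n1}; idom=n1
  n7: preds {n5,n6}: {n0,n1,n5} ∩ {n0,n1,n5,n6} = {n0,n1,n5}; idom=n5

Frontier:
  join n1 pred n0: · stop@n0
  join n1 pred n4: n4→n1 stop@n0
  join n3 pred n0: · stop@n0
  join n3 pred n2: n2→n1 stop@n0
  join n5 pred n1: · stop@n1
  join n5 pred n2: n2 stop@n1
  join n7 pred n5: · stop@n5
  join n7 pred n6: n6 stop@n5
  DF(n0)=∅
  DF(n1)={n1,n3}
  DF(n2)={n3,n5}
  DF(n3)=∅
  DF(n4)={n1}
  DF(n5)=∅
  DF(n6)={n7}
  DF(n7)=∅

φ for n: defs {n0,n2,n3,n5,n7}
  DF⁺ = {n3,n5}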